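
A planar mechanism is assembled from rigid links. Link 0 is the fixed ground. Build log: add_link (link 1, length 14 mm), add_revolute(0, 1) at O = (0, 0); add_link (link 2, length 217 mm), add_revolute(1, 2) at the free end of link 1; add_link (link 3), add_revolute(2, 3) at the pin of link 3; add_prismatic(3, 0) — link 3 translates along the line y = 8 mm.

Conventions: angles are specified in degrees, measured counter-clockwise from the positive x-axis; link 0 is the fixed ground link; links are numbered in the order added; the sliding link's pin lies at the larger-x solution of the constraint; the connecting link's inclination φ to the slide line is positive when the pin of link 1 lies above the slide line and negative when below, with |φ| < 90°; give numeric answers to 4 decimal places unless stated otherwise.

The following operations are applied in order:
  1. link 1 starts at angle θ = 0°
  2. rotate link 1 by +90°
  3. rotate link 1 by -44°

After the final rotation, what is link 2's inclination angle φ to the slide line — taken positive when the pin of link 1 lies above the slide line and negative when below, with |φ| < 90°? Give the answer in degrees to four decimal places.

geometry: r = 14 mm, L = 217 mm, e = 8 mm; θ starts at 0°
rotate link 1 by +90°: θ ← 0° +90° = 90°
rotate link 1 by -44°: θ ← 90° -44° = 46°
h = r sin θ − e = 10.070757 − 8 = 2.070757
sin φ = h / L = 2.070757 / 217 = 0.00954266
φ = arcsin(0.00954266) = 0.546762°

0.5468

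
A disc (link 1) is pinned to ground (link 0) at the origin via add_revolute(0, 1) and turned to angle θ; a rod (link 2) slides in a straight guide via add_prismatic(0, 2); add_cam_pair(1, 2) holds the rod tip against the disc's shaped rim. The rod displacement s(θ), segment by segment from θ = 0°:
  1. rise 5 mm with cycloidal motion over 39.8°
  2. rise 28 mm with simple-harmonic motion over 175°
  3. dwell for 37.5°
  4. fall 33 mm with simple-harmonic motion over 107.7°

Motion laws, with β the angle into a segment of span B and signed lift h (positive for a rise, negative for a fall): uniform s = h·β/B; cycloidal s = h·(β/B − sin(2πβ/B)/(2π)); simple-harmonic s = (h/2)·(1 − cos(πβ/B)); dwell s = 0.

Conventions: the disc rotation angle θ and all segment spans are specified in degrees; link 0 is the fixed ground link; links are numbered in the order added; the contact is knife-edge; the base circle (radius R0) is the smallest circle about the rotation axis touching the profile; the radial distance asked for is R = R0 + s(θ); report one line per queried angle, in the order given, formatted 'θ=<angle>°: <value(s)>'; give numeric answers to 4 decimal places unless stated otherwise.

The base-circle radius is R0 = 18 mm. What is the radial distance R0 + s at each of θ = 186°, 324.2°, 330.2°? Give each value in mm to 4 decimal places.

segment 1 (0° to 39.8°, cycloidal, h = 5) is passed completely: s = 0.0000 + (5) = 5.0000
θ = 186° falls in segment 2 (39.8° to 214.8°, simple-harmonic, h = 28): β = 186 − 39.8 = 146.2°, B = 175°; Δs = 28/2·(1 − cos(π·0.8354)) = 26.1702; s = 5.0000 + 26.1702 = 31.1702
segment 2 (39.8° to 214.8°, simple-harmonic, h = 28) is passed completely: s = 5.0000 + (28) = 33.0000
segment 3 (214.8° to 252.3°, dwell): s unchanged at 33.0000
θ = 324.2° falls in segment 4 (252.3° to 360°, simple-harmonic, h = -33): β = 324.2 − 252.3 = 71.9°, B = 107.7°; Δs = -33/2·(1 − cos(π·0.6676)) = -24.7916; s = 33.0000 − 24.7916 = 8.2084
θ = 330.2° falls in segment 4 (252.3° to 360°, simple-harmonic, h = -33): β = 330.2 − 252.3 = 77.9°, B = 107.7°; Δs = -33/2·(1 − cos(π·0.7233)) = -27.1489; s = 33.0000 − 27.1489 = 5.8511
θ=186°: R = R0 + s = 18 + 31.1702 = 49.1702
θ=324.2°: R = R0 + s = 18 + 8.2084 = 26.2084
θ=330.2°: R = R0 + s = 18 + 5.8511 = 23.8511

θ=186°: 49.1702
θ=324.2°: 26.2084
θ=330.2°: 23.8511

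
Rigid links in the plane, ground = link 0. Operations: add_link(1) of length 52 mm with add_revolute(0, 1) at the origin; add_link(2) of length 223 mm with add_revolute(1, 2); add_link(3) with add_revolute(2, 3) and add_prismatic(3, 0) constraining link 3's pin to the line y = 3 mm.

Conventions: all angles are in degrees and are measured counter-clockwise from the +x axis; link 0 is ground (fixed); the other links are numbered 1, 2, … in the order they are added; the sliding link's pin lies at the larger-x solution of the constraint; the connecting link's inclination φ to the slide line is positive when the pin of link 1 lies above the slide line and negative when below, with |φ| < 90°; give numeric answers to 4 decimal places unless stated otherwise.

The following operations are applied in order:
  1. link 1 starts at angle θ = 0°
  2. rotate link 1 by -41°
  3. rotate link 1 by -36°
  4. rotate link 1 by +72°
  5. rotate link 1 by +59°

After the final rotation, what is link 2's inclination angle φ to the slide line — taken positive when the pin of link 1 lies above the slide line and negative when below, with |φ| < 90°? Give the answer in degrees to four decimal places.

geometry: r = 52 mm, L = 223 mm, e = 3 mm; θ starts at 0°
rotate link 1 by -41°: θ ← 0° -41° = -41°
rotate link 1 by -36°: θ ← -41° -36° = -77°
rotate link 1 by +72°: θ ← -77° +72° = -5°
rotate link 1 by +59°: θ ← -5° +59° = 54°
h = r sin θ − e = 42.068884 − 3 = 39.068884
sin φ = h / L = 39.068884 / 223 = 0.17519679
φ = arcsin(0.17519679) = 10.090110°

10.0901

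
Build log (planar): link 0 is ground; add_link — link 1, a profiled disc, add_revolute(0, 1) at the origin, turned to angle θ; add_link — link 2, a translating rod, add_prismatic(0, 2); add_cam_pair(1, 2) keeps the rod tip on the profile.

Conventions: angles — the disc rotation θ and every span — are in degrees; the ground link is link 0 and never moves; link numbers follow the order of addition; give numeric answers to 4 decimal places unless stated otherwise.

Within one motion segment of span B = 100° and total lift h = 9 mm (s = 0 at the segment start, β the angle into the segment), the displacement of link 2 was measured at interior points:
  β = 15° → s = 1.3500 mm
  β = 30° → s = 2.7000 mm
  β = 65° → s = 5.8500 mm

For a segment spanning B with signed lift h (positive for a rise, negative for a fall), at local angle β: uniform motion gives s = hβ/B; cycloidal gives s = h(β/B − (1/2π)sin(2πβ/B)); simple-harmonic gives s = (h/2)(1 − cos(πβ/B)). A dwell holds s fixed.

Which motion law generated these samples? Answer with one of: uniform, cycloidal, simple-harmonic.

candidates at β/B = r: uniform s = h·r (linear in β); cycloidal s = h·(r − sin(2πr)/(2π)); simple-harmonic s = (h/2)(1 − cos(πr))
β=15°: printed 1.3500 | uniform 1.3500, cycloidal 0.1912, simple-harmonic 0.4905
β=30°: printed 2.7000 | uniform 2.7000, cycloidal 1.3377, simple-harmonic 1.8550
β=65°: printed 5.8500 | uniform 5.8500, cycloidal 7.0088, simple-harmonic 6.5430
only one law matches every sample → uniform

uniform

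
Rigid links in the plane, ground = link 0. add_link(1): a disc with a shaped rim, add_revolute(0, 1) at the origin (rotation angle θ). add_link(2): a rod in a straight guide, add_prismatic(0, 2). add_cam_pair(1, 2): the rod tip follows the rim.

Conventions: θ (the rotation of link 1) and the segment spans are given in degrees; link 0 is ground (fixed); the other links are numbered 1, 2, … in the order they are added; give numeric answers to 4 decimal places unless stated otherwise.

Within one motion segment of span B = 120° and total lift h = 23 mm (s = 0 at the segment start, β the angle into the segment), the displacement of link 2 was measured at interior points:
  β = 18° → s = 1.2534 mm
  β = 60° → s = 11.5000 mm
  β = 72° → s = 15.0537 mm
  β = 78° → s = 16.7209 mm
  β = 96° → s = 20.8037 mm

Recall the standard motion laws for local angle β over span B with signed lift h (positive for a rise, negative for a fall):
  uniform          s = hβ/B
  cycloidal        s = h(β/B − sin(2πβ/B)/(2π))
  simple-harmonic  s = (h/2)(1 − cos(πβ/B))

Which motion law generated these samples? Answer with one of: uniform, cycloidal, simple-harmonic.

candidates at β/B = r: uniform s = h·r (linear in β); cycloidal s = h·(r − sin(2πr)/(2π)); simple-harmonic s = (h/2)(1 − cos(πr))
β=18°: printed 1.2534 | uniform 3.4500, cycloidal 0.4885, simple-harmonic 1.2534
β=60°: printed 11.5000 | uniform 11.5000, cycloidal 11.5000, simple-harmonic 11.5000
β=72°: printed 15.0537 | uniform 13.8000, cycloidal 15.9516, simple-harmonic 15.0537
β=78°: printed 16.7209 | uniform 14.9500, cycloidal 17.9115, simple-harmonic 16.7209
β=96°: printed 20.8037 | uniform 18.4000, cycloidal 21.8814, simple-harmonic 20.8037
only one law matches every sample → simple-harmonic

simple-harmonic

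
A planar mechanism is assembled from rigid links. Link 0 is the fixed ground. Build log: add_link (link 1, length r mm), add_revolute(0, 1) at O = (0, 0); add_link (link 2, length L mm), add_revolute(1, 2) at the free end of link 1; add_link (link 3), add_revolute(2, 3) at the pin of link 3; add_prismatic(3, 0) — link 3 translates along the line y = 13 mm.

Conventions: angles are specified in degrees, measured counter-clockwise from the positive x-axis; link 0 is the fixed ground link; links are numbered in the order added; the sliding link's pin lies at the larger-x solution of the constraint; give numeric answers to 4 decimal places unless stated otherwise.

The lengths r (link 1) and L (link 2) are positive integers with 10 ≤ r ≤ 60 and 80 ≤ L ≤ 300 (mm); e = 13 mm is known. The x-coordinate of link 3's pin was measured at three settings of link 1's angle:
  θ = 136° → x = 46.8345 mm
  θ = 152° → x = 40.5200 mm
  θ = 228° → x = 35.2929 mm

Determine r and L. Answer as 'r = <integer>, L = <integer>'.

constraint per measurement: (x − r cos θ)² + (r sin θ − e)² = L²
subtracting the θ₁ and θ₂ equations cancels the r² and L² terms:
r = (x₁² − x₂²) / (2[(x₁cos θ₁ + e sin θ₁) − (x₂cos θ₂ + e sin θ₂)]) = 55.0000 → r = 55
L² = (x₁ − r cos θ₁)² + (r sin θ₁ − e)² = 8100.0001 → L = 90.0000 → L = 90
check at θ₃=228°: x = 35.2929 (printed 35.2929) ✓

r = 55, L = 90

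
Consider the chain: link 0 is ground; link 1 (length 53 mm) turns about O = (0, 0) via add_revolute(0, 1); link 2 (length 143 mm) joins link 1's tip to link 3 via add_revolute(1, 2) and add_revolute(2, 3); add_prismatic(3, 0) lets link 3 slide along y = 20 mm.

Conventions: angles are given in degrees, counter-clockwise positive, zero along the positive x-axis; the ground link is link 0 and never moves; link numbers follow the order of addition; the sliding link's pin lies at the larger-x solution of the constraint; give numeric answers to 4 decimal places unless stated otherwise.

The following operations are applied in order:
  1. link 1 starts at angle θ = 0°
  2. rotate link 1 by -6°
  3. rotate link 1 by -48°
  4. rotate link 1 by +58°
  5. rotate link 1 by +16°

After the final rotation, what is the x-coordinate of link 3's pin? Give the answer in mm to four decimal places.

geometry: r = 53 mm, L = 143 mm, e = 20 mm; θ starts at 0°
rotate link 1 by -6°: θ ← 0° -6° = -6°
rotate link 1 by -48°: θ ← -6° -48° = -54°
rotate link 1 by +58°: θ ← -54° +58° = 4°
rotate link 1 by +16°: θ ← 4° +16° = 20°
crank pin P = (r cos θ, r sin θ) = (49.803709, 18.127068)
h = r sin θ − e = 18.127068 − 20 = -1.872932
x = r cos θ + √(L² − h²) = 49.803709 + 142.987734 = 192.791443

192.7914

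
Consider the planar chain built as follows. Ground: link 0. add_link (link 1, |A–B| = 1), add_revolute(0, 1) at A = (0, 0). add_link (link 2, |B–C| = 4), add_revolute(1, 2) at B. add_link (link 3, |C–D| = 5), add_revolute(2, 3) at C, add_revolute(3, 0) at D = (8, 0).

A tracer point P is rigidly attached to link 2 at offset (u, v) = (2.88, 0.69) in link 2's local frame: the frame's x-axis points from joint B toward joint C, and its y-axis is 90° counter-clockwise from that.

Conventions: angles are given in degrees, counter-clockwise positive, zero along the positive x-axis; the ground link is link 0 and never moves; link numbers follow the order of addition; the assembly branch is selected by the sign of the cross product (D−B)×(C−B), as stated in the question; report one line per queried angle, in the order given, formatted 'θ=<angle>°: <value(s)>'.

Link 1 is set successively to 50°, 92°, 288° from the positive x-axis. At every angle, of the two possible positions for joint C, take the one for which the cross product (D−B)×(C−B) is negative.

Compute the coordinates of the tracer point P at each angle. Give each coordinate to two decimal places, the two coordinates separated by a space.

A=(0,0), D=(8.00,0)
θ=50°: B = A + 1.00·(cos50°, sin50°) = (0.6428, 0.7660)
θ=50°: |BD| = 7.3970
θ=50°: circle(B,4.00) ∩ circle(D,5.00): a=3.0901, h=2.5399
θ=50°:   candidates: C₊=(3.9793,2.9723) cross=18.788; C₋=(3.4533,-2.0802) cross=-18.788
θ=50°:   branch - wants cross < 0 → take C=(3.4533,-2.0802) (cross=-18.788)
θ=50°: ex = (C−B)/|BC| = (0.7026,-0.7116); ey = (0.7116,0.7026)
θ=50°: P = B + 2.88·ex + 0.69·ey = (3.1573,-0.7985)
θ=92°: B = A + 1.00·(cos92°, sin92°) = (-0.0349, 0.9994)
θ=92°: |BD| = 8.0968
θ=92°: circle(B,4.00) ∩ circle(D,5.00): a=3.4926, h=1.9497
θ=92°:   candidates: C₊=(3.6717,2.5031) cross=15.787; C₋=(3.1904,-1.3665) cross=-15.787
θ=92°:   branch - wants cross < 0 → take C=(3.1904,-1.3665) (cross=-15.787)
θ=92°: ex = (C−B)/|BC| = (0.8063,-0.5915); ey = (0.5915,0.8063)
θ=92°: P = B + 2.88·ex + 0.69·ey = (2.6954,-0.1477)
θ=288°: B = A + 1.00·(cos288°, sin288°) = (0.3090, -0.9511)
θ=288°: |BD| = 7.7496
θ=288°: circle(B,4.00) ∩ circle(D,5.00): a=3.2941, h=2.2691
θ=288°:   candidates: C₊=(3.2997,1.7052) cross=17.585; C₋=(3.8567,-2.7988) cross=-17.585
θ=288°:   branch - wants cross < 0 → take C=(3.8567,-2.7988) (cross=-17.585)
θ=288°: ex = (C−B)/|BC| = (0.8869,-0.4619); ey = (0.4619,0.8869)
θ=288°: P = B + 2.88·ex + 0.69·ey = (3.1821,-1.6694)

θ=50°: 3.16 -0.80
θ=92°: 2.70 -0.15
θ=288°: 3.18 -1.67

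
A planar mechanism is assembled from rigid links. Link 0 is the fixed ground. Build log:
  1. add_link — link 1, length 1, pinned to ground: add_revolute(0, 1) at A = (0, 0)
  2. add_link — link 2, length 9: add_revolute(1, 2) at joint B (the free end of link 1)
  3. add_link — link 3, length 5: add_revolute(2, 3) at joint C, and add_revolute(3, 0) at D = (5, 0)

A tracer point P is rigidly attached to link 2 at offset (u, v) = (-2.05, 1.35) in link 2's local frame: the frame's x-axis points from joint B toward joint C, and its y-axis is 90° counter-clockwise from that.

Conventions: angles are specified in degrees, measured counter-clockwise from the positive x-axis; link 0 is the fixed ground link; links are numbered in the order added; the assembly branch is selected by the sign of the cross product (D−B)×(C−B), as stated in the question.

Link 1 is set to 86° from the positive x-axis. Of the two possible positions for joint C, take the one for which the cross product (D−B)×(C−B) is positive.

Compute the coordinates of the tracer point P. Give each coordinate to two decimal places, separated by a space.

A=(0,0), D=(5.00,0)
B = A + 1.00·(cos86°, sin86°) = (0.0698, 0.9976)
|BD| = 5.0302
circle(B,9.00) ∩ circle(D,5.00): a=8.0815, h=3.9610
  candidates: C₊=(8.7763,3.2772) cross=19.924; C₋=(7.2052,-4.4874) cross=-19.924
  branch + wants cross > 0 → take C=(8.7763,3.2772) (cross=19.924)
ex = (C−B)/|BC| = (0.9674,0.2533); ey = (-0.2533,0.9674)
P = B + -2.05·ex + 1.35·ey = (-2.2553,1.7843)

-2.26 1.78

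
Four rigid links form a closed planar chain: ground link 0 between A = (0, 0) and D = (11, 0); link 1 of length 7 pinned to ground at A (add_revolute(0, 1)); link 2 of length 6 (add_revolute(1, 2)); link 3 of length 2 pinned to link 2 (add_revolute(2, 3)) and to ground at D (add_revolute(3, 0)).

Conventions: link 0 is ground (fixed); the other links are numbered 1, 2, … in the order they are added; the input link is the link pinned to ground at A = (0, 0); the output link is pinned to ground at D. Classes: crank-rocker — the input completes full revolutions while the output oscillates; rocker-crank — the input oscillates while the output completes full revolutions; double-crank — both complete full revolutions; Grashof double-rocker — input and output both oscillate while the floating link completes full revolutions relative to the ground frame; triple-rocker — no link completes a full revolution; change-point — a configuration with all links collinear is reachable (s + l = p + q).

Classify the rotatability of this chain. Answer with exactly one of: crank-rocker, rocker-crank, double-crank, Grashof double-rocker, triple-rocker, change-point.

lengths: ground=11, input=7, coupler=6, output=2
sorted: s=2 (shortest), l=11 (longest), p+q=13
s + l = 13 vs p + q = 13
s + l = p + q → change-point (collinear configuration reachable)

change-point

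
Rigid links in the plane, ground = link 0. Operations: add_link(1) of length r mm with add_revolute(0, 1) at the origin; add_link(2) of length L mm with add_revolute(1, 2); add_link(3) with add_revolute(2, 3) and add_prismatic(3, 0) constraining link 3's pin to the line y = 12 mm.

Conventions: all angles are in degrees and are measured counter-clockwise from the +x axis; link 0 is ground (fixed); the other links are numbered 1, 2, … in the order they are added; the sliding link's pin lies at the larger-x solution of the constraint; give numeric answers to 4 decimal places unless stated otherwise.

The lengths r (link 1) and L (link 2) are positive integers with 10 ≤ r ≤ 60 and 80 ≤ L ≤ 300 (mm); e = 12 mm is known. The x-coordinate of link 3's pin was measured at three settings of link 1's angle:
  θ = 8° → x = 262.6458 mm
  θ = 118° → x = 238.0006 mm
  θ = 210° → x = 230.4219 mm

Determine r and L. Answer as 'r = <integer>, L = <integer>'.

constraint per measurement: (x − r cos θ)² + (r sin θ − e)² = L²
subtracting the θ₁ and θ₂ equations cancels the r² and L² terms:
r = (x₁² − x₂²) / (2[(x₁cos θ₁ + e sin θ₁) − (x₂cos θ₂ + e sin θ₂)]) = 17.0000 → r = 17
L² = (x₁ − r cos θ₁)² + (r sin θ₁ − e)² = 60515.9822 → L = 246.0000 → L = 246
check at θ₃=210°: x = 230.4219 (printed 230.4219) ✓

r = 17, L = 246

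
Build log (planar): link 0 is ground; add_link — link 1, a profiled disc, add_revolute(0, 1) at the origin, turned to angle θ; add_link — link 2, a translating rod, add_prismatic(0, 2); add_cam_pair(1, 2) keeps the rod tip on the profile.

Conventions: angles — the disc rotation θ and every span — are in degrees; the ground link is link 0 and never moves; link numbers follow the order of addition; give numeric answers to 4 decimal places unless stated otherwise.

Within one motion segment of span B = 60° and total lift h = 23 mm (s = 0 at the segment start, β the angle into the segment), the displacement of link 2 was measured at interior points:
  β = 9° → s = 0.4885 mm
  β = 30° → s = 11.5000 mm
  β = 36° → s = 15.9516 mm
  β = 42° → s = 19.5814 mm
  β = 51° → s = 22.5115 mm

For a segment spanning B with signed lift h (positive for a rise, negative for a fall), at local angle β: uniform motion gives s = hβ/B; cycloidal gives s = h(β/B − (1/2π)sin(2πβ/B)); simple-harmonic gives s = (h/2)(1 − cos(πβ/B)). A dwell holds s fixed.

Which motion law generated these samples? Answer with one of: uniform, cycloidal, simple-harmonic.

candidates at β/B = r: uniform s = h·r (linear in β); cycloidal s = h·(r − sin(2πr)/(2π)); simple-harmonic s = (h/2)(1 − cos(πr))
β=9°: printed 0.4885 | uniform 3.4500, cycloidal 0.4885, simple-harmonic 1.2534
β=30°: printed 11.5000 | uniform 11.5000, cycloidal 11.5000, simple-harmonic 11.5000
β=36°: printed 15.9516 | uniform 13.8000, cycloidal 15.9516, simple-harmonic 15.0537
β=42°: printed 19.5814 | uniform 16.1000, cycloidal 19.5814, simple-harmonic 18.2595
β=51°: printed 22.5115 | uniform 19.5500, cycloidal 22.5115, simple-harmonic 21.7466
only one law matches every sample → cycloidal

cycloidal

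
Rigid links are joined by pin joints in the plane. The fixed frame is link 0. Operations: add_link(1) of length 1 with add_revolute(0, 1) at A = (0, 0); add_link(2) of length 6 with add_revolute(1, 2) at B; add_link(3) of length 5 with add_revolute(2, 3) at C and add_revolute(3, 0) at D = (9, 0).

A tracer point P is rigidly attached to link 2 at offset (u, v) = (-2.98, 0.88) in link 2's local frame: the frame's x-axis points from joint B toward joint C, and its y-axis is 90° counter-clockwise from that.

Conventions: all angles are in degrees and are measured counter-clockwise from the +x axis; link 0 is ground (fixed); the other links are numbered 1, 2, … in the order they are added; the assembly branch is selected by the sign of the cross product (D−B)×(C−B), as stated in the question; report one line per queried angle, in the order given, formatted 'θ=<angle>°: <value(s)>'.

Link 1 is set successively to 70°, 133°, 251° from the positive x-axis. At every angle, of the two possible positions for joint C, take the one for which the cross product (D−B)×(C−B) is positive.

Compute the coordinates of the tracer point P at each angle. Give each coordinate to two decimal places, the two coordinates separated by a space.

A=(0,0), D=(9.00,0)
θ=70°: B = A + 1.00·(cos70°, sin70°) = (0.3420, 0.9397)
θ=70°: |BD| = 8.7088
θ=70°: circle(B,6.00) ∩ circle(D,5.00): a=4.9860, h=3.3377
θ=70°:   candidates: C₊=(5.6590,3.7199) cross=29.067; C₋=(4.9387,-2.9165) cross=-29.067
θ=70°:   branch + wants cross > 0 → take C=(5.6590,3.7199) (cross=29.067)
θ=70°: ex = (C−B)/|BC| = (0.8862,0.4634); ey = (-0.4634,0.8862)
θ=70°: P = B + -2.98·ex + 0.88·ey = (-2.7065,0.3387)
θ=133°: B = A + 1.00·(cos133°, sin133°) = (-0.6820, 0.7314)
θ=133°: |BD| = 9.7096
θ=133°: circle(B,6.00) ∩ circle(D,5.00): a=5.4212, h=2.5710
θ=133°:   candidates: C₊=(4.9175,2.8867) cross=24.964; C₋=(4.5302,-2.2407) cross=-24.964
θ=133°:   branch + wants cross > 0 → take C=(4.9175,2.8867) (cross=24.964)
θ=133°: ex = (C−B)/|BC| = (0.9332,0.3592); ey = (-0.3592,0.9332)
θ=133°: P = B + -2.98·ex + 0.88·ey = (-3.7792,0.4821)
θ=251°: B = A + 1.00·(cos251°, sin251°) = (-0.3256, -0.9455)
θ=251°: |BD| = 9.3734
θ=251°: circle(B,6.00) ∩ circle(D,5.00): a=5.2735, h=2.8619
θ=251°:   candidates: C₊=(4.6323,2.4338) cross=26.826; C₋=(5.2097,-3.2609) cross=-26.826
θ=251°:   branch + wants cross > 0 → take C=(4.6323,2.4338) (cross=26.826)
θ=251°: ex = (C−B)/|BC| = (0.8263,0.5632); ey = (-0.5632,0.8263)
θ=251°: P = B + -2.98·ex + 0.88·ey = (-3.2836,-1.8967)

θ=70°: -2.71 0.34
θ=133°: -3.78 0.48
θ=251°: -3.28 -1.90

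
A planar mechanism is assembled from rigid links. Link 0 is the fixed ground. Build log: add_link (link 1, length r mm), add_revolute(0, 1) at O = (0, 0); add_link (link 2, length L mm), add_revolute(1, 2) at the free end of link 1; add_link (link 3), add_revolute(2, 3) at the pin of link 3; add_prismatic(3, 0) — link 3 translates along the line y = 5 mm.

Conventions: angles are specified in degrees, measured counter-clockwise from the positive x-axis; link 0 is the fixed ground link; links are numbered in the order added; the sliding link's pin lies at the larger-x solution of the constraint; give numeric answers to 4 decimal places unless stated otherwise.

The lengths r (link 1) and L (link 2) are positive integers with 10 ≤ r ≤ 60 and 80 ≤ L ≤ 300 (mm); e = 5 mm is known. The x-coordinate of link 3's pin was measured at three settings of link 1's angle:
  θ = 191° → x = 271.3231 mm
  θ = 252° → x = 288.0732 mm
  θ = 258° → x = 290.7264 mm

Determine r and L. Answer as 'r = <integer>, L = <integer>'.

constraint per measurement: (x − r cos θ)² + (r sin θ − e)² = L²
subtracting the θ₁ and θ₂ equations cancels the r² and L² terms:
r = (x₁² − x₂²) / (2[(x₁cos θ₁ + e sin θ₁) − (x₂cos θ₂ + e sin θ₂)]) = 27.0000 → r = 27
L² = (x₁ − r cos θ₁)² + (r sin θ₁ − e)² = 88804.0021 → L = 298.0000 → L = 298
check at θ₃=258°: x = 290.7264 (printed 290.7264) ✓

r = 27, L = 298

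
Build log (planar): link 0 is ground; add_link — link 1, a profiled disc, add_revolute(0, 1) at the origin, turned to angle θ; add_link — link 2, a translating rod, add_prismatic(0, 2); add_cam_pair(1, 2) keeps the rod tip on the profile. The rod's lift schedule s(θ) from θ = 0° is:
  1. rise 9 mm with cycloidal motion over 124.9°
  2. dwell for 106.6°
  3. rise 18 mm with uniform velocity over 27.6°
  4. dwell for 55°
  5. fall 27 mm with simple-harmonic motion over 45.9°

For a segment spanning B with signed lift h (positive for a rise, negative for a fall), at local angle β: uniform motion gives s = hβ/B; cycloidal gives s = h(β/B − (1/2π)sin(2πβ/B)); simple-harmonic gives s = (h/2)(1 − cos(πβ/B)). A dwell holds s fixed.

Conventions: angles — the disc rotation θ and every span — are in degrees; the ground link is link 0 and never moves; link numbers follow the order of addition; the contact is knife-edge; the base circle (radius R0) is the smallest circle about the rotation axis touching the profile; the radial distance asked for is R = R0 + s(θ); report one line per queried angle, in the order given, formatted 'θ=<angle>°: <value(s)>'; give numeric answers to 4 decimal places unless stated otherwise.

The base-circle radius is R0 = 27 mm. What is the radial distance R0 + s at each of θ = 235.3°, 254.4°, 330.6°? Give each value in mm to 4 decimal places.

seg 1 [0°–124.9°] cycloidal, h=9: full span → s += 9 → s = 9.0000
seg 2 [124.9°–231.5°] dwell: s stays 9.0000
seg 3 [231.5°–259.1°] uniform, h=18: θ=235.3° here. β=3.8, B=27.6. 18·3.8/27.6 = 2.4783 → s = 11.4783
seg 3 [231.5°–259.1°] uniform, h=18: θ=254.4° here. β=22.9, B=27.6. 18·22.9/27.6 = 14.9348 → s = 23.9348
seg 3 [231.5°–259.1°] uniform, h=18: full span → s += 18 → s = 27.0000
seg 4 [259.1°–314.1°] dwell: s stays 27.0000
seg 5 [314.1°–360°] simple-harmonic, h=-27: θ=330.6° here. β=16.5, B=45.9. -27/2·(1 − cos(π·0.3595)) = -7.7319 → s = 19.2681
θ=235.3°: R = R0 + s = 27 + 11.4783 = 38.4783
θ=254.4°: R = R0 + s = 27 + 23.9348 = 50.9348
θ=330.6°: R = R0 + s = 27 + 19.2681 = 46.2681

θ=235.3°: 38.4783
θ=254.4°: 50.9348
θ=330.6°: 46.2681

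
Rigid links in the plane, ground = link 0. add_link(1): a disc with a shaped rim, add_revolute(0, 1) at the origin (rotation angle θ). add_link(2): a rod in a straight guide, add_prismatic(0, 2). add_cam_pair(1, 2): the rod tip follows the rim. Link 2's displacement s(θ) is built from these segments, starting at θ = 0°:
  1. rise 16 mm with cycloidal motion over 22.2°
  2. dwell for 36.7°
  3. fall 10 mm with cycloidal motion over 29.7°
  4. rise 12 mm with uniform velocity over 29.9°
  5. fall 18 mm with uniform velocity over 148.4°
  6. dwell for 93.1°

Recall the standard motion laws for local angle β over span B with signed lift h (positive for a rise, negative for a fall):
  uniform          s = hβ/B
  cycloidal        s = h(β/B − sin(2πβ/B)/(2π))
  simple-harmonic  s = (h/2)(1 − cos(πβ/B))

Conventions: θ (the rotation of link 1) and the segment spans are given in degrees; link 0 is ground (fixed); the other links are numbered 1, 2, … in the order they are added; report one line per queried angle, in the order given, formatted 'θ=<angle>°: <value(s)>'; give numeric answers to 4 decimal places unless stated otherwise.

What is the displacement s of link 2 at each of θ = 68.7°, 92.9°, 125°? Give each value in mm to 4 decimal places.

segment 1 (0° to 22.2°, cycloidal, h = 16) is passed completely: s = 0.0000 + (16) = 16.0000
segment 2 (22.2° to 58.9°, dwell): s unchanged at 16.0000
θ = 68.7° falls in segment 3 (58.9° to 88.6°, cycloidal, h = -10): β = 68.7 − 58.9 = 9.8°, B = 29.7°; Δs = -10·(0.3300 − sin(2π·0.3300)/(2π)) = -1.9048; s = 16.0000 − 1.9048 = 14.0952
segment 3 (58.9° to 88.6°, cycloidal, h = -10) is passed completely: s = 16.0000 + (-10) = 6.0000
θ = 92.9° falls in segment 4 (88.6° to 118.5°, uniform, h = 12): β = 92.9 − 88.6 = 4.3°, B = 29.9°; Δs = 12·4.3/29.9 = 1.7258; s = 6.0000 + 1.7258 = 7.7258
segment 4 (88.6° to 118.5°, uniform, h = 12) is passed completely: s = 6.0000 + (12) = 18.0000
θ = 125° falls in segment 5 (118.5° to 266.9°, uniform, h = -18): β = 125 − 118.5 = 6.5°, B = 148.4°; Δs = -18·6.5/148.4 = -0.7884; s = 18.0000 − 0.7884 = 17.2116

θ=68.7°: 14.0952
θ=92.9°: 7.7258
θ=125°: 17.2116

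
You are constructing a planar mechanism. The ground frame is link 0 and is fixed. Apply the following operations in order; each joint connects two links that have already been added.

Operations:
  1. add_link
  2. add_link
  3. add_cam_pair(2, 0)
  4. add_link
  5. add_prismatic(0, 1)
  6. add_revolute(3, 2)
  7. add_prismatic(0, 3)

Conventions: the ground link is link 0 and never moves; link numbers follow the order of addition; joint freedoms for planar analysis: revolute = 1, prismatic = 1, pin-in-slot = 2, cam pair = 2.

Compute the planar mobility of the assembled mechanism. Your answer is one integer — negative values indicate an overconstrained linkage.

ground; <1,0,0>
#1 <2,0,0>
#2 <3,0,0>
C:2↔0 J2 <3,0,1>
#3 <4,0,1>
P:0↔1 J1 <4,1,1>
R:3↔2 J1 <4,2,1>
P:0↔3 J1 <4,3,1>
3×3 − 2×3 − 1×1 = 2

M = 2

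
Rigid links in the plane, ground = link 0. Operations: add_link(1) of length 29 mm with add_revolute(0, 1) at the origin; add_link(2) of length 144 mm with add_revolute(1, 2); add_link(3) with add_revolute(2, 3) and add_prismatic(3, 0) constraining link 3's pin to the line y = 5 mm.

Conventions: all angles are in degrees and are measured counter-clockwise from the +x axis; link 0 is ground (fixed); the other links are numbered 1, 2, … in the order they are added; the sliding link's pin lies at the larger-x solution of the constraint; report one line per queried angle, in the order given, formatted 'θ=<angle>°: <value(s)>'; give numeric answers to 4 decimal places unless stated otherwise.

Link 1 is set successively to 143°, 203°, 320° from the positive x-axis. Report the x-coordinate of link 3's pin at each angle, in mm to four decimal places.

geometry: r = 29 mm, L = 144 mm, e = 5 mm
θ=143°: crank pin P = (r cos θ, r sin θ) = (-23.160430, 17.452636)
θ=143°: h = r sin θ − e = 17.452636 − 5 = 12.452636
θ=143°: x = r cos θ + √(L² − h²) = -23.160430 + 143.460559 = 120.300129
θ=203°: crank pin P = (r cos θ, r sin θ) = (-26.694641, -11.331203)
θ=203°: h = r sin θ − e = -11.331203 − 5 = -16.331203
θ=203°: x = r cos θ + √(L² − h²) = -26.694641 + 143.070933 = 116.376292
θ=320°: crank pin P = (r cos θ, r sin θ) = (22.215289, -18.640841)
θ=320°: h = r sin θ − e = -18.640841 − 5 = -23.640841
θ=320°: x = r cos θ + √(L² − h²) = 22.215289 + 142.046157 = 164.261446

θ=143°: 120.3001
θ=203°: 116.3763
θ=320°: 164.2614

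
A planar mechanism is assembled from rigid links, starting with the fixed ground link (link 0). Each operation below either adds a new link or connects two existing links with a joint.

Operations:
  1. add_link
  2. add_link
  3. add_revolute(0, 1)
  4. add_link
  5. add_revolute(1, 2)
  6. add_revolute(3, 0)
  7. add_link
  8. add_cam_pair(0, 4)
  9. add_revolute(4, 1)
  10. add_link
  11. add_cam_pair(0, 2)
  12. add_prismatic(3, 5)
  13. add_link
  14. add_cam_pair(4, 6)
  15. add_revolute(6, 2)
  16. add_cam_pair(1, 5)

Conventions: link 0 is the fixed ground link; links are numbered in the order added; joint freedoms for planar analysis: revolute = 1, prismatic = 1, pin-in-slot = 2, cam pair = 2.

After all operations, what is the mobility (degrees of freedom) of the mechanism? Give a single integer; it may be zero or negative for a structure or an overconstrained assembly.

L=1 J1=0 J2=0
add link → L=2 J1=0 J2=0
add link → L=3 J1=0 J2=0
R@0,1 dof=1 J1 → L=3 J1=1 J2=0
add link → L=4 J1=1 J2=0
R@1,2 dof=1 J1 → L=4 J1=2 J2=0
R@3,0 dof=1 J1 → L=4 J1=3 J2=0
add link → L=5 J1=3 J2=0
C@0,4 dof=2 J2 → L=5 J1=3 J2=1
R@4,1 dof=1 J1 → L=5 J1=4 J2=1
add link → L=6 J1=4 J2=1
C@0,2 dof=2 J2 → L=6 J1=4 J2=2
P@3,5 dof=1 J1 → L=6 J1=5 J2=2
add link → L=7 J1=5 J2=2
C@4,6 dof=2 J2 → L=7 J1=5 J2=3
R@6,2 dof=1 J1 → L=7 J1=6 J2=3
C@1,5 dof=2 J2 → L=7 J1=6 J2=4
M=3(L−1)−2J1−J2=3·6−2·6−4=2

M = 2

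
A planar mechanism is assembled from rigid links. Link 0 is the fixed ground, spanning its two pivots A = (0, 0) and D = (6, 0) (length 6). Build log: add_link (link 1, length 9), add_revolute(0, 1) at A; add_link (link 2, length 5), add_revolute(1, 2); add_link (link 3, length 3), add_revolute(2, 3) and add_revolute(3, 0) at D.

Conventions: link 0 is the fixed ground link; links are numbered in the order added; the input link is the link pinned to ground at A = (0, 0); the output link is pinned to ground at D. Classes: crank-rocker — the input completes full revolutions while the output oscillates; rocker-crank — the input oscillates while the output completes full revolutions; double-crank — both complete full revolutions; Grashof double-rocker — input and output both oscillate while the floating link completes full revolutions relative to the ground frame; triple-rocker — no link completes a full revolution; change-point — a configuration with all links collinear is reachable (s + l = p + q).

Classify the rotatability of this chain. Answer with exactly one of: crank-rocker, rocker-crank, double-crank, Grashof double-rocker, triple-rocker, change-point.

lengths: ground=6, input=9, coupler=5, output=3
sorted: s=3 (shortest), l=9 (longest), p+q=11
s + l = 12 vs p + q = 11
s + l > p + q → non-Grashof → no link fully rotates → triple-rocker

triple-rocker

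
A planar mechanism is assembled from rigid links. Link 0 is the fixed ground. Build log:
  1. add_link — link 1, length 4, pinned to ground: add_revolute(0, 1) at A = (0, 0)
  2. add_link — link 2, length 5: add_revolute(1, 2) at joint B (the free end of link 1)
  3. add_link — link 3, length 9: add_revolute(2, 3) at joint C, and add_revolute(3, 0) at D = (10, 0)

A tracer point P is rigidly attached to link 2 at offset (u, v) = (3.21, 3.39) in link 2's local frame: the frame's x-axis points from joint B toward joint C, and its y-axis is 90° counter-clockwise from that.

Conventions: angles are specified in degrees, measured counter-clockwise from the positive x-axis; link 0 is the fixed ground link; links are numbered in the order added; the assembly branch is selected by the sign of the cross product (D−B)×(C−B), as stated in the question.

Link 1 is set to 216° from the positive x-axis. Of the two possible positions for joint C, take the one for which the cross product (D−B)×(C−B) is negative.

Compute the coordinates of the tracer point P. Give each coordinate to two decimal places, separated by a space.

A=(0,0), D=(10.00,0)
B = A + 4.00·(cos216°, sin216°) = (-3.2361, -2.3511)
|BD| = 13.4433
circle(B,5.00) ∩ circle(D,9.00): a=4.6388, h=1.8659
  candidates: C₊=(1.0049,0.2973) cross=25.083; C₋=(1.6576,-3.3770) cross=-25.083
  branch - wants cross < 0 → take C=(1.6576,-3.3770) (cross=-25.083)
ex = (C−B)/|BC| = (0.9787,-0.2052); ey = (0.2052,0.9787)
P = B + 3.21·ex + 3.39·ey = (0.6012,0.3082)

0.60 0.31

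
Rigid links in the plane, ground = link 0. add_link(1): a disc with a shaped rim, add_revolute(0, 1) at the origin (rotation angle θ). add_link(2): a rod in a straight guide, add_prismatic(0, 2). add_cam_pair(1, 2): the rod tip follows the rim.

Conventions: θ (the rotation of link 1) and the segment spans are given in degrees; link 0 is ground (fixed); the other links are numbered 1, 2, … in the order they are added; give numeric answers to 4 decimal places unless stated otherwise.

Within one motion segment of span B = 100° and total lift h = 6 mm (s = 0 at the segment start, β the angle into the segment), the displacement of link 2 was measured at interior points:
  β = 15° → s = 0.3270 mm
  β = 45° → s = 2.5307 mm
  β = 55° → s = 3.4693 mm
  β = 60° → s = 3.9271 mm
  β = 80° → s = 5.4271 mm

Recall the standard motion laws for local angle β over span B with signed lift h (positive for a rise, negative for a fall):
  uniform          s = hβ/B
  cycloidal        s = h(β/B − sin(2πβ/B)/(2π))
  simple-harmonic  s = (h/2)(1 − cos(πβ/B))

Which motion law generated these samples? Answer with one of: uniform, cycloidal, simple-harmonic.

candidates at β/B = r: uniform s = h·r (linear in β); cycloidal s = h·(r − sin(2πr)/(2π)); simple-harmonic s = (h/2)(1 − cos(πr))
β=15°: printed 0.3270 | uniform 0.9000, cycloidal 0.1274, simple-harmonic 0.3270
β=45°: printed 2.5307 | uniform 2.7000, cycloidal 2.4049, simple-harmonic 2.5307
β=55°: printed 3.4693 | uniform 3.3000, cycloidal 3.5951, simple-harmonic 3.4693
β=60°: printed 3.9271 | uniform 3.6000, cycloidal 4.1613, simple-harmonic 3.9271
β=80°: printed 5.4271 | uniform 4.8000, cycloidal 5.7082, simple-harmonic 5.4271
only one law matches every sample → simple-harmonic

simple-harmonic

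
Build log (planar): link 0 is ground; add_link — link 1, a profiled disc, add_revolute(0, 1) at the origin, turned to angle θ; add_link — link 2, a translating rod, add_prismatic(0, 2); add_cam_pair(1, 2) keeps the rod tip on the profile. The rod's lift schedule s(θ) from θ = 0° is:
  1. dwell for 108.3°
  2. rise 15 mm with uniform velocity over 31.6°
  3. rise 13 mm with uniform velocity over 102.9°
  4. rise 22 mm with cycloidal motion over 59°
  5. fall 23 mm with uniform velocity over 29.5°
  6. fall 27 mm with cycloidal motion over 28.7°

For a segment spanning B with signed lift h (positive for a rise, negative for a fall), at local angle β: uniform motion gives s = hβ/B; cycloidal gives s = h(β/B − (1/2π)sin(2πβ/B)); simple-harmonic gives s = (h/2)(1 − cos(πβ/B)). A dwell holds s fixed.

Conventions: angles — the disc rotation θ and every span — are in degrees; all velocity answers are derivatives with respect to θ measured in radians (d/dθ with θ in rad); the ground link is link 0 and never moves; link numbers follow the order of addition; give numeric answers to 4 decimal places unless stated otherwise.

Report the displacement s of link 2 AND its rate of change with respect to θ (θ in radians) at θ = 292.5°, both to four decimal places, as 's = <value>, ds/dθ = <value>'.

seg 1 [0°–108.3°] dwell: s stays 0.0000
seg 2 [108.3°–139.9°] uniform, h=15: full span → s += 15 → s = 15.0000
seg 3 [139.9°–242.8°] uniform, h=13: full span → s += 13 → s = 28.0000
seg 4 [242.8°–301.8°] cycloidal, h=22: θ=292.5° here. β=49.7, B=59. 22·(0.8424 − sin(2π·0.8424)/(2π)) = 21.4602 → s = 49.4602
velocity in seg [242.8°–301.8°] (cycloidal), θ in radians: β = 49.7° = 0.8674 rad, B = 59° = 1.0297 rad; ds/dθ = (h/B)(1 − cos(2πβ/B)) = (22/1.0297)(1 − cos(2π·0.8424)) = 9.649181 mm/rad

s = 49.4602, ds/dθ = 9.6492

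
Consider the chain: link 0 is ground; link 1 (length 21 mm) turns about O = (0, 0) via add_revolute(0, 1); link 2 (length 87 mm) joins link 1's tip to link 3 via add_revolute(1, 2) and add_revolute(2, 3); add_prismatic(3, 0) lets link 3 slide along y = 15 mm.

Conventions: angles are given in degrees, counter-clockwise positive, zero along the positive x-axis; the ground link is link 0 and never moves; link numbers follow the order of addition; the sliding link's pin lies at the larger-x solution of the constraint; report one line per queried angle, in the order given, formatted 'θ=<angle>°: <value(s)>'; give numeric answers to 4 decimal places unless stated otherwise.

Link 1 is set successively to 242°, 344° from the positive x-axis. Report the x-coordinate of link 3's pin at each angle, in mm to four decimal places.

geometry: r = 21 mm, L = 87 mm, e = 15 mm
θ=242°: crank pin P = (r cos θ, r sin θ) = (-9.858903, -18.541899)
θ=242°: h = r sin θ − e = -18.541899 − 15 = -33.541899
θ=242°: x = r cos θ + √(L² − h²) = -9.858903 + 80.274161 = 70.415259
θ=344°: crank pin P = (r cos θ, r sin θ) = (20.186496, -5.788384)
θ=344°: h = r sin θ − e = -5.788384 − 15 = -20.788384
θ=344°: x = r cos θ + √(L² − h²) = 20.186496 + 84.479838 = 104.666334

θ=242°: 70.4153
θ=344°: 104.6663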